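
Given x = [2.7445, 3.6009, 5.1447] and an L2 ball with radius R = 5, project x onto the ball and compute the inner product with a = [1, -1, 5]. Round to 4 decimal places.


Step 1: Compute ||x|| (intermediates to 6 decimals).
||x|| = sqrt(2.7445^2 + 3.6009^2 + 5.1447^2) = 6.853225
Step 2: Project.
Since ||x|| > R, scale = R/||x|| = 5/6.853225 = 0.729584, proj(x) = scale * x
proj(x) = [2.002343, 2.627159, 3.753491]
Step 3: Dot product.
a^T * proj(x) = 1*2.002343 - 1*2.627159 + 5*3.753491 = 18.1426


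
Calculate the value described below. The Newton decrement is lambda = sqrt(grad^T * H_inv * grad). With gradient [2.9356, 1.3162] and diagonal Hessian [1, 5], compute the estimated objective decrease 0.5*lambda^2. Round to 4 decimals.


Step 1: H is diagonal, so H^(-1) * g = [2.9356, 0.2632].
Step 2: g^T H^(-1) g = sum_i g_i^2 / H_ii
  = (2.9356)^2/1 + (1.3162)^2/5
  = 8.6177 + 0.3465 = 8.9642
Step 3: Objective decrease = 0.5 * g^T H^(-1) g = 4.4821


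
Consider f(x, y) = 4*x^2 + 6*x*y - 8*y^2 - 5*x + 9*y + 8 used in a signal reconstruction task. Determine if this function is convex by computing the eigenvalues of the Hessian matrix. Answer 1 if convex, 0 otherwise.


The Hessian of f(x,y) = 4*x^2 + 6*x*y - 8*y^2 - 5*x + 9*y + 8 is:
H = [[8, 6], [6, -16]]
Trace = 8 - 16 = -8
Determinant = 8*-16 - (6)^2 = -164
Discriminant = (-8)^2 - 4*-164 = 720.0
Eigenvalues: lambda_1 = -17.4164, lambda_2 = 9.4164
The function is not convex.

0


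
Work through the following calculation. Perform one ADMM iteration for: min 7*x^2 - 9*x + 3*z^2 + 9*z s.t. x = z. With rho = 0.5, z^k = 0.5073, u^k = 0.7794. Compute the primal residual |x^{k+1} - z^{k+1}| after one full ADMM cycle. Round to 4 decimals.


ADMM iteration with rho = 0.5, z^k = 0.5073, u^k = 0.7794
Step 1: x-update.
Minimize 7*x^2 - 9*x + (0.5/2)*(x - 0.5073 + 0.7794)^2
FOC: (2*7 + 0.5)*x = 9 + 0.5*(0.5073 - 0.7794)
x^{k+1} = 0.6113
Step 2: z-update.
Minimize 3*z^2 + 9*z + (0.5/2)*(0.6113 - z + 0.7794)^2
FOC: (2*3 + 0.5)*z = -9 + 0.5*(0.6113 + 0.7794)
z^{k+1} = -1.2776
Step 3: u-update.
u^{k+1} = 0.7794 + 0.6113 + 1.2776 = 2.6683
Step 4: Primal residual = |0.6113 + 1.2776| = 1.8889


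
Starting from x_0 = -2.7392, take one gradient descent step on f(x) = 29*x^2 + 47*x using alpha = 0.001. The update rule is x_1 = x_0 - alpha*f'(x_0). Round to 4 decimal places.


We compute the gradient at x_0 and apply the update.
f'(x) = 58*x + 47
f'(-2.7392) = 58*-2.7392 + 47 = -111.8736
x_1 = -2.7392 - 0.001*-111.8736 = -2.6273


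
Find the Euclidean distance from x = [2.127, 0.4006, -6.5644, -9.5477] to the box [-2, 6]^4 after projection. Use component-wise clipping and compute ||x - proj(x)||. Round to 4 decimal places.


Project each component onto [-2, 6].
clip(2.127) = 2.127, clip(0.4006) = 0.4006, clip(-6.5644) = -2.0, clip(-9.5477) = -2.0
Projection = [2.127, 0.4006, -2.0, -2.0]
Squared diffs: [0.0, 0.0, 20.8337, 56.9678]
Distance = sqrt(77.8015) = 8.8205


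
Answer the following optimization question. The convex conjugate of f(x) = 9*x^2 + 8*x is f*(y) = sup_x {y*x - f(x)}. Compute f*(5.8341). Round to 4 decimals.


f*(y) = sup_x {y*x - a*x^2 - b*x} = sup_x {(y-b)*x - a*x^2}
FOC: (y - b) - 2a*x = 0 => x* = (y - b)/(2a)
x* = (5.8341 - 8)/(2*9) = -0.1203
f*(5.8341) = (y-b)^2/(4a) = (5.8341 - 8)^2/(4*9)
= 4.6911/36 = 0.1303


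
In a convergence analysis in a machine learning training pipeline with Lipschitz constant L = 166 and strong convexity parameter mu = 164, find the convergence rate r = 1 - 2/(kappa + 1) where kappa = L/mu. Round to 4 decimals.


Step 1: Compute the condition number.
kappa = L/mu = 166/164 = 1.0122
Step 2: Compute the convergence rate.
r = 1 - 2/(kappa + 1) = 1 - 2*mu/(L + mu) = (L - mu)/(L + mu) = 2/330 = 0.0061


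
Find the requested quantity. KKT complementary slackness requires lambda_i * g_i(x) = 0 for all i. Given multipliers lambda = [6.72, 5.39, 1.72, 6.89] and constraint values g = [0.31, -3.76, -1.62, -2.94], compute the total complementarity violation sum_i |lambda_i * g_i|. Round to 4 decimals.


KKT complementary slackness check:
lambda_1 * g_1 = 6.72 * 0.31 = 2.0832
lambda_2 * g_2 = 5.39 * -3.76 = -20.2664
lambda_3 * g_3 = 1.72 * -1.62 = -2.7864
lambda_4 * g_4 = 6.89 * -2.94 = -20.2566
Total violation = 2.0832 + 20.2664 + 2.7864 + 20.2566 = 45.3926


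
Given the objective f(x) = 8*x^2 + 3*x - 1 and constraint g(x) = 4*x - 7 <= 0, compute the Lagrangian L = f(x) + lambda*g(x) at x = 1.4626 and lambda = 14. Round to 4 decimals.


Step 1: Evaluate f(x).
f(1.4626) = 8*1.4626^2 + 3*1.4626 - 1 = 20.5014
Step 2: Evaluate g(x).
g(1.4626) = 4*1.4626 - 7 = -1.1496
Step 3: Compute Lagrangian.
L = 20.5014 + 14*-1.1496 = 4.407


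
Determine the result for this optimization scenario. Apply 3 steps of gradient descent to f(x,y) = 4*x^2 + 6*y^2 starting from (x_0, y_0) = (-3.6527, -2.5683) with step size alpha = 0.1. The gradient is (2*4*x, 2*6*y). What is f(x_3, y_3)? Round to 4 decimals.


Gradient descent on f(x,y) = 4*x^2 + 6*y^2.
Starting point: (-3.6527, -2.5683), alpha = 0.1
Step 1: grad_x = 2*4*-3.6527 = -29.2216, grad_y = 2*6*-2.5683 = -30.8196
  x_1 = -3.6527 - 0.1*-29.2216 = -0.7305
  y_1 = -2.5683 - 0.1*-30.8196 = 0.5137
Step 2: grad_x = 2*4*-0.7305 = -5.8443, grad_y = 2*6*0.5137 = 6.1639
  x_2 = -0.7305 - 0.1*-5.8443 = -0.1461
  y_2 = 0.5137 - 0.1*6.1639 = -0.1027
Step 3: grad_x = 2*4*-0.1461 = -1.1689, grad_y = 2*6*-0.1027 = -1.2328
  x_3 = -0.1461 - 0.1*-1.1689 = -0.0292
  y_3 = -0.1027 - 0.1*-1.2328 = 0.0205
f(-0.0292, 0.0205) = 4*(-0.0292)^2 + 6*0.0205^2 = 0.0059


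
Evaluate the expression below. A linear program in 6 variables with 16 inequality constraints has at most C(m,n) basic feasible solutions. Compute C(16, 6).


Each vertex corresponds to some choice of n active constraints out of m, so the number of vertices is at most C(m, n) = m! / (n!(m-n)!).
m = 16, n = 6
Numerator: 16 * 15 * 14 * 13 * 12 * 11
Denominator: 6! = 720
C(16, 6) = 8008


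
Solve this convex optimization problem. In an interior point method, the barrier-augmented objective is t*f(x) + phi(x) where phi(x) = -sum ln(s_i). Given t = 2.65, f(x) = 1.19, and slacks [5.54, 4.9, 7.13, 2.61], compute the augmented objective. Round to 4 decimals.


Step 1: Compute log-barrier.
ln values: [1.712, 1.5892, 1.9643, 0.9594]
phi = -(1.712 + 1.5892 + 1.9643 + 0.9594) = -6.2249
Step 2: Compute augmented objective.
t*f(x) = 2.65*1.19 = 3.1535
Total = 3.1535 - 6.2249 = -3.0714


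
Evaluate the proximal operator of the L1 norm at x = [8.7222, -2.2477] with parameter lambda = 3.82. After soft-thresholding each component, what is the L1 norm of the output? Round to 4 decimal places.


Soft-thresholding with lambda = 3.82:
prox(8.7222) = sign(8.7222)*max(|8.7222| - 3.82, 0) = 4.9022
prox(-2.2477) = sign(-2.2477)*max(|-2.2477| - 3.82, 0) = 0.0
prox(x) = [4.9022, 0.0]
||prox(x)||_1 = 4.9022 + 0.0 = 4.9022


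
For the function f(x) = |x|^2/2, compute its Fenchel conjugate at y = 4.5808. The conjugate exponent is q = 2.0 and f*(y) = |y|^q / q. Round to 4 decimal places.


The conjugate exponent q satisfies 1/p + 1/q = 1.
p = 2, so q = 2/(2 - 1) = 2.0
|y|^q = 4.5808^2.0 = 20.9837
f*(4.5808) = 20.9837 / 2.0 = 10.4919


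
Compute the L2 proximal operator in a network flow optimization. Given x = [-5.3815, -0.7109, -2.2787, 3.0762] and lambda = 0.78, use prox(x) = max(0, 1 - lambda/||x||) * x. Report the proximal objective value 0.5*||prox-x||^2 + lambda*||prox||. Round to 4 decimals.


Step 1: Compute ||x||.
||x|| = 6.6424
Step 2: Compute scaling factor.
scale = max(0, 1 - 0.78/6.6424) = 0.8826
Step 3: prox(x) = [-4.7496, -0.6274, -2.0111, 2.715]
||prox(x)|| = 5.8624
Step 4: Proximal objective.
0.5*||prox-x||^2 = 0.3042
lambda*||prox|| = 4.5727
Total = 4.8769


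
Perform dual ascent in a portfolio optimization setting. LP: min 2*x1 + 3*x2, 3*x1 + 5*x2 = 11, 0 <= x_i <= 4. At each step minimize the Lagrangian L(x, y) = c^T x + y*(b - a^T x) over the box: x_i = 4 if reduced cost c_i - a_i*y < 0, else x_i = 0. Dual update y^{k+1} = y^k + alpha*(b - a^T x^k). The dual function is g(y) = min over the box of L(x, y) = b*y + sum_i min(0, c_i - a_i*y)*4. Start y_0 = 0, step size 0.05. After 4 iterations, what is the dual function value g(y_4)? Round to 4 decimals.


Dual ascent for LP: min 2*x1 + 3*x2, 3*x1 + 5*x2 = 11, 0 <= x_i <= 4
Step 1: y^k = 0.0, reduced costs: (2.0, 3.0)
  x^k = (0.0, 0.0), subgradient = b - a^T x = 11.0
  y^{k+1} = 0.0 + 0.05*11.0 = 0.55
Step 2: y^k = 0.55, reduced costs: (0.35, 0.25)
  x^k = (0.0, 0.0), subgradient = b - a^T x = 11.0
  y^{k+1} = 0.55 + 0.05*11.0 = 1.1
Step 3: y^k = 1.1, reduced costs: (-1.3, -2.5)
  x^k = (4.0, 4.0), subgradient = b - a^T x = -21.0
  y^{k+1} = 1.1 + 0.05*-21.0 = 0.05
Step 4: y^k = 0.05, reduced costs: (1.85, 2.75)
  x^k = (0.0, 0.0), subgradient = b - a^T x = 11.0
  y^{k+1} = 0.05 + 0.05*11.0 = 0.6
Dual objective at y_4 = 0.6: reduced costs (0.2, 0.0), box minimizer x = (0.0, 0.0)
g(y_4) = b*y + (c1 - a1*y)*x1 + (c2 - a2*y)*x2 = 11*0.6 + 0.2*0.0 + 0.0*0.0 = 6.6 + 0.0 + 0.0 = 6.6


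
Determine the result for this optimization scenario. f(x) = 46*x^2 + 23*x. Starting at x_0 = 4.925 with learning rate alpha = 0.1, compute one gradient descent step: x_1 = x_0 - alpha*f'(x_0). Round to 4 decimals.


We compute the gradient at x_0 and apply the update.
f'(x) = 92*x + 23
f'(4.925) = 92*4.925 + 23 = 476.1
x_1 = 4.925 - 0.1*476.1 = -42.685


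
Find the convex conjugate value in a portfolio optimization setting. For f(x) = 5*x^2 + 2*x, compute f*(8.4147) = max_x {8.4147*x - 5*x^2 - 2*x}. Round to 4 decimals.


f*(y) = sup_x {y*x - a*x^2 - b*x} = sup_x {(y-b)*x - a*x^2}
FOC: (y - b) - 2a*x = 0 => x* = (y - b)/(2a)
x* = (8.4147 - 2)/(2*5) = 0.6415
f*(8.4147) = (y-b)^2/(4a) = (8.4147 - 2)^2/(4*5)
= 41.1484/20 = 2.0574


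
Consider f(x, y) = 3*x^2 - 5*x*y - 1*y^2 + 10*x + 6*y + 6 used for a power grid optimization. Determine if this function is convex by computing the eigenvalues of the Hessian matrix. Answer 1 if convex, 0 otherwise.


The Hessian of f(x,y) = 3*x^2 - 5*x*y - 1*y^2 + 10*x + 6*y + 6 is:
H = [[6, -5], [-5, -2]]
Trace = 6 - 2 = 4
Determinant = 6*-2 - (-5)^2 = -37
Discriminant = (4)^2 - 4*-37 = 164.0
Eigenvalues: lambda_1 = -4.4031, lambda_2 = 8.4031
The function is not convex.

0


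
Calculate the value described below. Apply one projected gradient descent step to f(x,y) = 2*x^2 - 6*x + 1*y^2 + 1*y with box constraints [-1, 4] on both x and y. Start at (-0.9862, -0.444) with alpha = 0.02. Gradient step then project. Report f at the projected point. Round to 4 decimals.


Step 1: Compute gradient at (-0.9862, -0.444).
grad_x = 2*2*-0.9862 - 6 = -9.9448
grad_y = 2*1*-0.444 + 1 = 0.112
Step 2: Gradient step.
x_raw = -0.9862 - 0.02*-9.9448 = -0.7873
y_raw = -0.444 - 0.02*0.112 = -0.4462
Step 3: Project onto [-1, 4].
x_proj = clip(-0.7873) = -0.7873
y_proj = clip(-0.4462) = -0.4462
Step 4: Evaluate f.
f(-0.7873, -0.4462) = 5.7164


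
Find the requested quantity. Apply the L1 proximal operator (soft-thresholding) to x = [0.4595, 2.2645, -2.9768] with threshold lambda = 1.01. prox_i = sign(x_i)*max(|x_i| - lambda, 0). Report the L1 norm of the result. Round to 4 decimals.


Soft-thresholding with lambda = 1.01:
prox(0.4595) = sign(0.4595)*max(|0.4595| - 1.01, 0) = 0.0
prox(2.2645) = sign(2.2645)*max(|2.2645| - 1.01, 0) = 1.2545
prox(-2.9768) = sign(-2.9768)*max(|-2.9768| - 1.01, 0) = -1.9668
prox(x) = [0.0, 1.2545, -1.9668]
||prox(x)||_1 = 0.0 + 1.2545 + 1.9668 = 3.2213


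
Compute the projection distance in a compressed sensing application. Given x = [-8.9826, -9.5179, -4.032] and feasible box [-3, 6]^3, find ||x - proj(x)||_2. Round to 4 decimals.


Project each component onto [-3, 6].
clip(-8.9826) = -3.0, clip(-9.5179) = -3.0, clip(-4.032) = -3.0
Projection = [-3.0, -3.0, -3.0]
Squared diffs: [35.7915, 42.483, 1.065]
Distance = sqrt(79.3395) = 8.9073


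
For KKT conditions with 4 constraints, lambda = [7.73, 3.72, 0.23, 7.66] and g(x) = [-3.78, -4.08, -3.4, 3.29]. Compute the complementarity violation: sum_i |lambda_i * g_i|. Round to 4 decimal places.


KKT complementary slackness check:
lambda_1 * g_1 = 7.73 * -3.78 = -29.2194
lambda_2 * g_2 = 3.72 * -4.08 = -15.1776
lambda_3 * g_3 = 0.23 * -3.4 = -0.782
lambda_4 * g_4 = 7.66 * 3.29 = 25.2014
Total violation = 29.2194 + 15.1776 + 0.782 + 25.2014 = 70.3804


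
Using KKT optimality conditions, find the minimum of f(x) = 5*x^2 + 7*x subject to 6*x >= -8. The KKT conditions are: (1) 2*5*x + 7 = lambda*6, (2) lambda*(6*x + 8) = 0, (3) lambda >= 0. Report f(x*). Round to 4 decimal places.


Step 1: Try lambda = 0 (constraint inactive).
Stationarity: 2*5*x + 7 = 0
x* = -7/(2*5) = -0.7
Check constraint: 6*-0.7 = -4.2 >= -8 -- satisfied.
Step 2: Compute optimal value.
f(x*) = 5*(-0.7)^2 + 7*(-0.7) = -2.45


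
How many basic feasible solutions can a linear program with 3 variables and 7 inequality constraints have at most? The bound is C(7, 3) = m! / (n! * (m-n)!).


Each vertex corresponds to some choice of n active constraints out of m, so the number of vertices is at most C(m, n) = m! / (n!(m-n)!).
m = 7, n = 3
Numerator: 7 * 6 * 5
Denominator: 3! = 6
C(7, 3) = 35


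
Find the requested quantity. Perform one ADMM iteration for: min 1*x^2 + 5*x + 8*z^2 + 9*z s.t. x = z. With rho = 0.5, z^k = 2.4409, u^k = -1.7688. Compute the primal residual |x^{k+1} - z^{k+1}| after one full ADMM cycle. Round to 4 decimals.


ADMM iteration with rho = 0.5, z^k = 2.4409, u^k = -1.7688
Step 1: x-update.
Minimize 1*x^2 + 5*x + (0.5/2)*(x - 2.4409 - 1.7688)^2
FOC: (2*1 + 0.5)*x = -5 + 0.5*(2.4409 + 1.7688)
x^{k+1} = -1.1581
Step 2: z-update.
Minimize 8*z^2 + 9*z + (0.5/2)*(-1.1581 - z - 1.7688)^2
FOC: (2*8 + 0.5)*z = -9 + 0.5*(-1.1581 - 1.7688)
z^{k+1} = -0.6341
Step 3: u-update.
u^{k+1} = -1.7688 - 1.1581 + 0.6341 = -2.2927
Step 4: Primal residual = |-1.1581 + 0.6341| = 0.5239


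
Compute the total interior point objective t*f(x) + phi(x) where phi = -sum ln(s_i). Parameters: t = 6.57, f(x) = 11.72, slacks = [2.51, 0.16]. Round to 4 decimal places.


Step 1: Compute log-barrier.
ln values: [0.9203, -1.8326]
phi = -(0.9203 - 1.8326) = 0.9123
Step 2: Compute augmented objective.
t*f(x) = 6.57*11.72 = 77.0004
Total = 77.0004 + 0.9123 = 77.9127


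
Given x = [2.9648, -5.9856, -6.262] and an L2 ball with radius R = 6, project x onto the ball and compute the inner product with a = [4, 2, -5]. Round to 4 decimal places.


Step 1: Compute ||x|| (intermediates to 6 decimals).
||x|| = sqrt(2.9648^2 + (-5.9856)^2 + (-6.262)^2) = 9.155877
Step 2: Project.
Since ||x|| > R, scale = R/||x|| = 6/9.155877 = 0.655317, proj(x) = scale * x
proj(x) = [1.942884, -3.922465, -4.103595]
Step 3: Dot product.
a^T * proj(x) = 4*1.942884 + 2*(-3.922465) - 5*(-4.103595) = 20.4446


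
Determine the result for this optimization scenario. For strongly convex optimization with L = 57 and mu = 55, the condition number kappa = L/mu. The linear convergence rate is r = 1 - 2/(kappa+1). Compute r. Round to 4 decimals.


Step 1: Compute the condition number.
kappa = L/mu = 57/55 = 1.0364
Step 2: Compute the convergence rate.
r = 1 - 2/(kappa + 1) = 1 - 2*mu/(L + mu) = (L - mu)/(L + mu) = 2/112 = 0.0179


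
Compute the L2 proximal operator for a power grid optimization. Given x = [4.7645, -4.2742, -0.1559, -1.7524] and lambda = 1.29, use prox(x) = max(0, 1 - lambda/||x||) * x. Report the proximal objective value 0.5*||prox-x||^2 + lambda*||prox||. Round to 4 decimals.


Step 1: Compute ||x||.
||x|| = 6.6381
Step 2: Compute scaling factor.
scale = max(0, 1 - 1.29/6.6381) = 0.8057
Step 3: prox(x) = [3.8386, -3.4436, -0.1256, -1.4119]
||prox(x)|| = 5.3481
Step 4: Proximal objective.
0.5*||prox-x||^2 = 0.8321
lambda*||prox|| = 6.899
Total = 7.7311


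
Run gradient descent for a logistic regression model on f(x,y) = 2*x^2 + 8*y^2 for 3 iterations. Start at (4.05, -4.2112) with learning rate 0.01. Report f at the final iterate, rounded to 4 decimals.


Gradient descent on f(x,y) = 2*x^2 + 8*y^2.
Starting point: (4.05, -4.2112), alpha = 0.01
Step 1: grad_x = 2*2*4.05 = 16.2, grad_y = 2*8*-4.2112 = -67.3792
  x_1 = 4.05 - 0.01*16.2 = 3.888
  y_1 = -4.2112 - 0.01*-67.3792 = -3.5374
Step 2: grad_x = 2*2*3.888 = 15.552, grad_y = 2*8*-3.5374 = -56.5985
  x_2 = 3.888 - 0.01*15.552 = 3.7325
  y_2 = -3.5374 - 0.01*-56.5985 = -2.9714
Step 3: grad_x = 2*2*3.7325 = 14.9299, grad_y = 2*8*-2.9714 = -47.5428
  x_3 = 3.7325 - 0.01*14.9299 = 3.5832
  y_3 = -2.9714 - 0.01*-47.5428 = -2.496
f(3.5832, -2.496) = 2*3.5832^2 + 8*(-2.496)^2 = 75.5183


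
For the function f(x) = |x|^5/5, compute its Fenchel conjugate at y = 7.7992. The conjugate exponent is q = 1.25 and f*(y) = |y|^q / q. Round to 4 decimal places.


The conjugate exponent q satisfies 1/p + 1/q = 1.
p = 5, so q = 5/(5 - 1) = 1.25
|y|^q = 7.7992^1.25 = 13.0335
f*(7.7992) = 13.0335 / 1.25 = 10.4268


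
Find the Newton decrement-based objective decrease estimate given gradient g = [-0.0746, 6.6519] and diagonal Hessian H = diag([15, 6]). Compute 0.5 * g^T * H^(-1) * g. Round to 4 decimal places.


Step 1: H is diagonal, so H^(-1) * g = [-0.005, 1.1087].
Step 2: g^T H^(-1) g = sum_i g_i^2 / H_ii
  = (-0.0746)^2/15 + (6.6519)^2/6
  = 0.0004 + 7.3746 = 7.375
Step 3: Objective decrease = 0.5 * g^T H^(-1) g = 3.6875


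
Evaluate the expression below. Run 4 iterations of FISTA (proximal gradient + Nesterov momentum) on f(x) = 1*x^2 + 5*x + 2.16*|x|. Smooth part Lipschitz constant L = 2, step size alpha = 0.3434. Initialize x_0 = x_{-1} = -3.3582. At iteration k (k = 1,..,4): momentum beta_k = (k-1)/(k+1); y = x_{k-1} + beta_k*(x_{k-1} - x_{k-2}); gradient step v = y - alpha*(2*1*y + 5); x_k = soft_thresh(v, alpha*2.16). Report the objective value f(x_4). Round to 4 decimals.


FISTA on f(x) = 1*x^2 + 5*x + 2.16*|x|
L = 2, alpha = 0.3434
Iteration 1: beta = 0.0, y = -3.3582 + 0.0*(-3.3582 + 3.3582) = -3.3582
  grad(y) = -1.7164, v = y - alpha*grad = -2.7688
  prox(v) = soft_thresh(-2.7688, 0.7417) = -2.027
Iteration 2: beta = 0.3333, y = -2.027 + 0.3333*(-2.027 + 3.3582) = -1.5833
  grad(y) = 1.8333, v = y - alpha*grad = -2.2129
  prox(v) = soft_thresh(-2.2129, 0.7417) = -1.4712
Iteration 3: beta = 0.5, y = -1.4712 + 0.5*(-1.4712 + 2.027) = -1.1932
  grad(y) = 2.6136, v = y - alpha*grad = -2.0907
  prox(v) = soft_thresh(-2.0907, 0.7417) = -1.349
Iteration 4: beta = 0.6, y = -1.349 + 0.6*(-1.349 + 1.4712) = -1.2757
  grad(y) = 2.4487, v = y - alpha*grad = -2.1165
  prox(v) = soft_thresh(-2.1165, 0.7417) = -1.3748
f(x_4) = 1*(-1.3748)^2 + 5*(-1.3748) + 2.16*|-1.3748| = -2.0144


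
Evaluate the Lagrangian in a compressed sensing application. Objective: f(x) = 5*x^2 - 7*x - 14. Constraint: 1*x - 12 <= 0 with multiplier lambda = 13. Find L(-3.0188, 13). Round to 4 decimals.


Step 1: Evaluate f(x).
f(-3.0188) = 5*(-3.0188)^2 - 7*(-3.0188) - 14 = 52.6974
Step 2: Evaluate g(x).
g(-3.0188) = 1*-3.0188 - 12 = -15.0188
Step 3: Compute Lagrangian.
L = 52.6974 + 13*-15.0188 = -142.547


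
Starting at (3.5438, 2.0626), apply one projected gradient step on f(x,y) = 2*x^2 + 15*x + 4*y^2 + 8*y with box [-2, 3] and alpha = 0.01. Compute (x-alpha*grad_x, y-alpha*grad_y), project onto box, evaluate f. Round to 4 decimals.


Step 1: Compute gradient at (3.5438, 2.0626).
grad_x = 2*2*3.5438 + 15 = 29.1752
grad_y = 2*4*2.0626 + 8 = 24.5008
Step 2: Gradient step.
x_raw = 3.5438 - 0.01*29.1752 = 3.252
y_raw = 2.0626 - 0.01*24.5008 = 1.8176
Step 3: Project onto [-2, 3].
x_proj = clip(3.252) = 3.0
y_proj = clip(1.8176) = 1.8176
Step 4: Evaluate f.
f(3.0, 1.8176) = 90.7553


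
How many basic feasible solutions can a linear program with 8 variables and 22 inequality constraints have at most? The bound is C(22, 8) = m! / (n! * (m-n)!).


Each vertex corresponds to some choice of n active constraints out of m, so the number of vertices is at most C(m, n) = m! / (n!(m-n)!).
m = 22, n = 8
Numerator: 22 * 21 * 20 * 19 * 18 * 17 * 16 * 15
Denominator: 8! = 40320
C(22, 8) = 319770


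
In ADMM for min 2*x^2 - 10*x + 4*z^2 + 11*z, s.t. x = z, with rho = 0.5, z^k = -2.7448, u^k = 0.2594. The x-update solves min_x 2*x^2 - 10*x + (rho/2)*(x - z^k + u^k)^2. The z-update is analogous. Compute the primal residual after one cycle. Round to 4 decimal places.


ADMM iteration with rho = 0.5, z^k = -2.7448, u^k = 0.2594
Step 1: x-update.
Minimize 2*x^2 - 10*x + (0.5/2)*(x + 2.7448 + 0.2594)^2
FOC: (2*2 + 0.5)*x = 10 + 0.5*(-2.7448 - 0.2594)
x^{k+1} = 1.8884
Step 2: z-update.
Minimize 4*z^2 + 11*z + (0.5/2)*(1.8884 - z + 0.2594)^2
FOC: (2*4 + 0.5)*z = -11 + 0.5*(1.8884 + 0.2594)
z^{k+1} = -1.1678
Step 3: u-update.
u^{k+1} = 0.2594 + 1.8884 + 1.1678 = 3.3156
Step 4: Primal residual = |1.8884 + 1.1678| = 3.0562


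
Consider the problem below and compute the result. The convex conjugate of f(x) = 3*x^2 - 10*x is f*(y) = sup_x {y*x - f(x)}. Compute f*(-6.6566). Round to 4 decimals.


f*(y) = sup_x {y*x - a*x^2 - b*x} = sup_x {(y-b)*x - a*x^2}
FOC: (y - b) - 2a*x = 0 => x* = (y - b)/(2a)
x* = (-6.6566 + 10)/(2*3) = 0.5572
f*(-6.6566) = (y-b)^2/(4a) = (-6.6566 + 10)^2/(4*3)
= 11.1783/12 = 0.9315


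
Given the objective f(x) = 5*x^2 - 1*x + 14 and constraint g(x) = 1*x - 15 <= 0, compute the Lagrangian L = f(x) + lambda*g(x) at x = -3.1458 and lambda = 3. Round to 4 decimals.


Step 1: Evaluate f(x).
f(-3.1458) = 5*(-3.1458)^2 - 1*(-3.1458) + 14 = 66.6261
Step 2: Evaluate g(x).
g(-3.1458) = 1*-3.1458 - 15 = -18.1458
Step 3: Compute Lagrangian.
L = 66.6261 + 3*-18.1458 = 12.1887


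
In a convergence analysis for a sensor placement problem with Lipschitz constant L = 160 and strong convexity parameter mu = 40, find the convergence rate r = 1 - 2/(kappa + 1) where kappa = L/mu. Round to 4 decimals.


Step 1: Compute the condition number.
kappa = L/mu = 160/40 = 4.0
Step 2: Compute the convergence rate.
r = 1 - 2/(kappa + 1) = 1 - 2*mu/(L + mu) = (L - mu)/(L + mu) = 120/200 = 0.6


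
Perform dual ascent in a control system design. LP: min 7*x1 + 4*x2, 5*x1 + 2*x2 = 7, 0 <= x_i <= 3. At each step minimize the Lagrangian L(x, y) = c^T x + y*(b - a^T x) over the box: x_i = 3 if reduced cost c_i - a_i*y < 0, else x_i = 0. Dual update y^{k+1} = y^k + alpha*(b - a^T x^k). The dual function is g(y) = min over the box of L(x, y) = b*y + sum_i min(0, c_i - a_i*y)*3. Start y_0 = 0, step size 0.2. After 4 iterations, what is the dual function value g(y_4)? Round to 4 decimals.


Dual ascent for LP: min 7*x1 + 4*x2, 5*x1 + 2*x2 = 7, 0 <= x_i <= 3
Step 1: y^k = 0.0, reduced costs: (7.0, 4.0)
  x^k = (0.0, 0.0), subgradient = b - a^T x = 7.0
  y^{k+1} = 0.0 + 0.2*7.0 = 1.4
Step 2: y^k = 1.4, reduced costs: (0.0, 1.2)
  x^k = (0.0, 0.0), subgradient = b - a^T x = 7.0
  y^{k+1} = 1.4 + 0.2*7.0 = 2.8
Step 3: y^k = 2.8, reduced costs: (-7.0, -1.6)
  x^k = (3.0, 3.0), subgradient = b - a^T x = -14.0
  y^{k+1} = 2.8 + 0.2*-14.0 = -0.0
Step 4: y^k = -0.0, reduced costs: (7.0, 4.0)
  x^k = (0.0, 0.0), subgradient = b - a^T x = 7.0
  y^{k+1} = -0.0 + 0.2*7.0 = 1.4
Dual objective at y_4 = 1.4: reduced costs (0.0, 1.2), box minimizer x = (0.0, 0.0)
g(y_4) = b*y + (c1 - a1*y)*x1 + (c2 - a2*y)*x2 = 7*1.4 + 0.0*0.0 + 1.2*0.0 = 9.8 + 0.0 + 0.0 = 9.8


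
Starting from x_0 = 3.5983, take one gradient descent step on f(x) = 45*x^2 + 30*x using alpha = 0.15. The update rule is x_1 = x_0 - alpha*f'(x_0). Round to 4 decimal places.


We compute the gradient at x_0 and apply the update.
f'(x) = 90*x + 30
f'(3.5983) = 90*3.5983 + 30 = 353.847
x_1 = 3.5983 - 0.15*353.847 = -49.4788


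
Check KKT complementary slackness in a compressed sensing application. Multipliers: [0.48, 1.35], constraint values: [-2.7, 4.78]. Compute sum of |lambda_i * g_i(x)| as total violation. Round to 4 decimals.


KKT complementary slackness check:
lambda_1 * g_1 = 0.48 * -2.7 = -1.296
lambda_2 * g_2 = 1.35 * 4.78 = 6.453
Total violation = 1.296 + 6.453 = 7.749


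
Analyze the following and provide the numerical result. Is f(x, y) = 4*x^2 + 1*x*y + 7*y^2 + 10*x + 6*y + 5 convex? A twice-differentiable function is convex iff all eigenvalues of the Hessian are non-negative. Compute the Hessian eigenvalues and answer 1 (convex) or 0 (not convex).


The Hessian of f(x,y) = 4*x^2 + 1*x*y + 7*y^2 + 10*x + 6*y + 5 is:
H = [[8, 1], [1, 14]]
Trace = 8 + 14 = 22
Determinant = 8*14 - (1)^2 = 111
Discriminant = (22)^2 - 4*111 = 40.0
Eigenvalues: lambda_1 = 7.8377, lambda_2 = 14.1623
The function is convex.

1


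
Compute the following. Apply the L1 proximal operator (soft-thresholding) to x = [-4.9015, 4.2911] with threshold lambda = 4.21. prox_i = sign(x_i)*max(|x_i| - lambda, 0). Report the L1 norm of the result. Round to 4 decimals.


Soft-thresholding with lambda = 4.21:
prox(-4.9015) = sign(-4.9015)*max(|-4.9015| - 4.21, 0) = -0.6915
prox(4.2911) = sign(4.2911)*max(|4.2911| - 4.21, 0) = 0.0811
prox(x) = [-0.6915, 0.0811]
||prox(x)||_1 = 0.6915 + 0.0811 = 0.7726


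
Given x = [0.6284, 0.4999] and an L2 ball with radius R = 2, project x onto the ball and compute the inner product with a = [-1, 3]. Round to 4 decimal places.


Step 1: Compute ||x|| (intermediates to 6 decimals).
||x|| = sqrt(0.6284^2 + 0.4999^2) = 0.802986
Step 2: Project.
Since ||x|| <= R, proj = x (no scaling needed).
proj(x) = [0.6284, 0.4999]
Step 3: Dot product.
a^T * proj(x) = -1*0.6284 + 3*0.4999 = 0.8713


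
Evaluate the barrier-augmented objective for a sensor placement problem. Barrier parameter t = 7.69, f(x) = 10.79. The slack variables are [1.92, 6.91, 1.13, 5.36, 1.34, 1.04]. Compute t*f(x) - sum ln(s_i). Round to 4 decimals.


Step 1: Compute log-barrier.
ln values: [0.6523, 1.933, 0.1222, 1.679, 0.2927, 0.0392]
phi = -(0.6523 + 1.933 + 0.1222 + 1.679 + 0.2927 + 0.0392) = -4.7184
Step 2: Compute augmented objective.
t*f(x) = 7.69*10.79 = 82.9751
Total = 82.9751 - 4.7184 = 78.2567


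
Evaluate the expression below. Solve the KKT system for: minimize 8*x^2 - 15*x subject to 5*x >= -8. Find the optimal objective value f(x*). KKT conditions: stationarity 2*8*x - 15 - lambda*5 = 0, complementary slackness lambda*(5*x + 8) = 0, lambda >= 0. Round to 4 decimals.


Step 1: Try lambda = 0 (constraint inactive).
Stationarity: 2*8*x - 15 = 0
x* = 15/(2*8) = 0.9375
Check constraint: 5*0.9375 = 4.6875 >= -8 -- satisfied.
Step 2: Compute optimal value.
f(x*) = 8*0.9375^2 - 15*0.9375 = -7.0313


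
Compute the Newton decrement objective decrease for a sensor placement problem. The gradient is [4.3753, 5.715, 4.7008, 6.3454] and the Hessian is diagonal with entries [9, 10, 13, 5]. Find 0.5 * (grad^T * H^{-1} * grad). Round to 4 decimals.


Step 1: H is diagonal, so H^(-1) * g = [0.4861, 0.5715, 0.3616, 1.2691].
Step 2: g^T H^(-1) g = sum_i g_i^2 / H_ii
  = (4.3753)^2/9 + (5.715)^2/10 + (4.7008)^2/13 + (6.3454)^2/5
  = 2.127 + 3.2661 + 1.6998 + 8.0528 = 15.1458
Step 3: Objective decrease = 0.5 * g^T H^(-1) g = 7.5729


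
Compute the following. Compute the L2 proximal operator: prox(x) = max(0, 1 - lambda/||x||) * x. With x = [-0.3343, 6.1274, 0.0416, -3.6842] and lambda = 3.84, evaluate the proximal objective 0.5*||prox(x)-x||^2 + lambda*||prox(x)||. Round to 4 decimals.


Step 1: Compute ||x||.
||x|| = 7.1576
Step 2: Compute scaling factor.
scale = max(0, 1 - 3.84/7.1576) = 0.4635
Step 3: prox(x) = [-0.155, 2.8401, 0.0193, -1.7077]
||prox(x)|| = 3.3176
Step 4: Proximal objective.
0.5*||prox-x||^2 = 7.3728
lambda*||prox|| = 12.7396
Total = 20.1125


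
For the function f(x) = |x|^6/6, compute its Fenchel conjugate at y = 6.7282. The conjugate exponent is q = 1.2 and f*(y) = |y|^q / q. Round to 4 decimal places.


The conjugate exponent q satisfies 1/p + 1/q = 1.
p = 6, so q = 6/(6 - 1) = 1.2
|y|^q = 6.7282^1.2 = 9.851
f*(6.7282) = 9.851 / 1.2 = 8.2091


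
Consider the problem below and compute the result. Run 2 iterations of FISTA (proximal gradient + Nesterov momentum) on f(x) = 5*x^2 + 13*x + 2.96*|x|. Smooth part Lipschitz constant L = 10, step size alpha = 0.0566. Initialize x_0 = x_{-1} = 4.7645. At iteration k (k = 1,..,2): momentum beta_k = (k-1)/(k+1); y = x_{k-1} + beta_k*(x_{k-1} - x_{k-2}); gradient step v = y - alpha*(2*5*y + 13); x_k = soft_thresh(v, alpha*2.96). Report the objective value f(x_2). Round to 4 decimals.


FISTA on f(x) = 5*x^2 + 13*x + 2.96*|x|
L = 10, alpha = 0.0566
Iteration 1: beta = 0.0, y = 4.7645 + 0.0*(4.7645 - 4.7645) = 4.7645
  grad(y) = 60.645, v = y - alpha*grad = 1.332
  prox(v) = soft_thresh(1.332, 0.1675) = 1.1645
Iteration 2: beta = 0.3333, y = 1.1645 + 0.3333*(1.1645 - 4.7645) = -0.0356
  grad(y) = 12.6444, v = y - alpha*grad = -0.7512
  prox(v) = soft_thresh(-0.7512, 0.1675) = -0.5837
f(x_2) = 5*(-0.5837)^2 + 13*(-0.5837) + 2.96*|-0.5837| = -4.1568


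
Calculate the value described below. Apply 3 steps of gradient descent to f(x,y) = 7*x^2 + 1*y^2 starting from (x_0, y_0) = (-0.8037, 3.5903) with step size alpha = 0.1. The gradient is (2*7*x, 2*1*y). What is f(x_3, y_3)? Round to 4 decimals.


Gradient descent on f(x,y) = 7*x^2 + 1*y^2.
Starting point: (-0.8037, 3.5903), alpha = 0.1
Step 1: grad_x = 2*7*-0.8037 = -11.2518, grad_y = 2*1*3.5903 = 7.1806
  x_1 = -0.8037 - 0.1*-11.2518 = 0.3215
  y_1 = 3.5903 - 0.1*7.1806 = 2.8722
Step 2: grad_x = 2*7*0.3215 = 4.5007, grad_y = 2*1*2.8722 = 5.7445
  x_2 = 0.3215 - 0.1*4.5007 = -0.1286
  y_2 = 2.8722 - 0.1*5.7445 = 2.2978
Step 3: grad_x = 2*7*-0.1286 = -1.8003, grad_y = 2*1*2.2978 = 4.5956
  x_3 = -0.1286 - 0.1*-1.8003 = 0.0514
  y_3 = 2.2978 - 0.1*4.5956 = 1.8382
f(0.0514, 1.8382) = 7*0.0514^2 + 1*1.8382^2 = 3.3976


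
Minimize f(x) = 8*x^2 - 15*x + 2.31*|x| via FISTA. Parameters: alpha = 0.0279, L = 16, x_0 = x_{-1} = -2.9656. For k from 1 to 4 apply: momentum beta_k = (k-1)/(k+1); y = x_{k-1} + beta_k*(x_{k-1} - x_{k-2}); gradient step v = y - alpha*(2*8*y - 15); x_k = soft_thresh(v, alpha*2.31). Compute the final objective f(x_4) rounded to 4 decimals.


FISTA on f(x) = 8*x^2 - 15*x + 2.31*|x|
L = 16, alpha = 0.0279
Iteration 1: beta = 0.0, y = -2.9656 + 0.0*(-2.9656 + 2.9656) = -2.9656
  grad(y) = -62.4496, v = y - alpha*grad = -1.2233
  prox(v) = soft_thresh(-1.2233, 0.0644) = -1.1588
Iteration 2: beta = 0.3333, y = -1.1588 + 0.3333*(-1.1588 + 2.9656) = -0.5565
  grad(y) = -23.9047, v = y - alpha*grad = 0.1104
  prox(v) = soft_thresh(0.1104, 0.0644) = 0.0459
Iteration 3: beta = 0.5, y = 0.0459 + 0.5*(0.0459 + 1.1588) = 0.6483
  grad(y) = -4.6268, v = y - alpha*grad = 0.7774
  prox(v) = soft_thresh(0.7774, 0.0644) = 0.713
Iteration 4: beta = 0.6, y = 0.713 + 0.6*(0.713 - 0.0459) = 1.1132
  grad(y) = 2.8108, v = y - alpha*grad = 1.0348
  prox(v) = soft_thresh(1.0348, 0.0644) = 0.9703
f(x_4) = 8*0.9703^2 - 15*0.9703 + 2.31*|0.9703| = -4.7812


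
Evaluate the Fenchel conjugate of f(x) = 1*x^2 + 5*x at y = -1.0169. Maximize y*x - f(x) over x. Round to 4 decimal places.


f*(y) = sup_x {y*x - a*x^2 - b*x} = sup_x {(y-b)*x - a*x^2}
FOC: (y - b) - 2a*x = 0 => x* = (y - b)/(2a)
x* = (-1.0169 - 5)/(2*1) = -3.0085
f*(-1.0169) = (y-b)^2/(4a) = (-1.0169 - 5)^2/(4*1)
= 36.2031/4 = 9.0508


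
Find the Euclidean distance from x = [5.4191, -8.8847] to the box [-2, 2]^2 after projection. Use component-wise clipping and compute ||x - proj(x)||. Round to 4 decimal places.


Project each component onto [-2, 2].
clip(5.4191) = 2.0, clip(-8.8847) = -2.0
Projection = [2.0, -2.0]
Squared diffs: [11.6902, 47.3991]
Distance = sqrt(59.0893) = 7.687


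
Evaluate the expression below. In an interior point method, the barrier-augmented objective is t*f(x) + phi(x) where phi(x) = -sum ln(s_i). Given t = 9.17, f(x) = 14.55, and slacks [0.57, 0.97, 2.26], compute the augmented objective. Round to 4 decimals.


Step 1: Compute log-barrier.
ln values: [-0.5621, -0.0305, 0.8154]
phi = -(-0.5621 - 0.0305 + 0.8154) = -0.2228
Step 2: Compute augmented objective.
t*f(x) = 9.17*14.55 = 133.4235
Total = 133.4235 - 0.2228 = 133.2007


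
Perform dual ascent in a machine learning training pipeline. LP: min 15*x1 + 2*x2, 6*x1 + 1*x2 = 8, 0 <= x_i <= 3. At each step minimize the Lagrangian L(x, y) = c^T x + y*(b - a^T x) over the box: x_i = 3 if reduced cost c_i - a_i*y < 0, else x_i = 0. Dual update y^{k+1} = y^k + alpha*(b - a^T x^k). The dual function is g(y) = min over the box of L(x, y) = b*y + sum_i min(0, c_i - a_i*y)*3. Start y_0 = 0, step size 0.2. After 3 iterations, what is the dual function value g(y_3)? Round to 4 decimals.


Dual ascent for LP: min 15*x1 + 2*x2, 6*x1 + 1*x2 = 8, 0 <= x_i <= 3
Step 1: y^k = 0.0, reduced costs: (15.0, 2.0)
  x^k = (0.0, 0.0), subgradient = b - a^T x = 8.0
  y^{k+1} = 0.0 + 0.2*8.0 = 1.6
Step 2: y^k = 1.6, reduced costs: (5.4, 0.4)
  x^k = (0.0, 0.0), subgradient = b - a^T x = 8.0
  y^{k+1} = 1.6 + 0.2*8.0 = 3.2
Step 3: y^k = 3.2, reduced costs: (-4.2, -1.2)
  x^k = (3.0, 3.0), subgradient = b - a^T x = -13.0
  y^{k+1} = 3.2 + 0.2*-13.0 = 0.6
Dual objective at y_3 = 0.6: reduced costs (11.4, 1.4), box minimizer x = (0.0, 0.0)
g(y_3) = b*y + (c1 - a1*y)*x1 + (c2 - a2*y)*x2 = 8*0.6 + 11.4*0.0 + 1.4*0.0 = 4.8 + 0.0 + 0.0 = 4.8


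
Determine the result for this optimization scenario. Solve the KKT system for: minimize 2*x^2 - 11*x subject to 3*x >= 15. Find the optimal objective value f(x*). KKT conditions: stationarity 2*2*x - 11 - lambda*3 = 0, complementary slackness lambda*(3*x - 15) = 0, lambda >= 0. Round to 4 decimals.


Step 1: Try lambda = 0 (constraint inactive).
x_unc = 11/(2*2) = 2.75
Check: 3*2.75 = 8.25 < 15 -- violated!
Step 2: Constraint must be active: 3*x = 15
x* = 15/3 = 5.0
lambda = (2*2*5.0 - 11)/3 = 3.0
Step 3: Compute optimal value.
f(x*) = 2*5.0^2 - 11*5.0 = -5.0


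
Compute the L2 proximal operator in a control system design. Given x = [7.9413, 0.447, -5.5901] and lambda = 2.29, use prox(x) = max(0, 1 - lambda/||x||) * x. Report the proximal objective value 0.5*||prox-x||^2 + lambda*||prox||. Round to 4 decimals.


Step 1: Compute ||x||.
||x|| = 9.7218
Step 2: Compute scaling factor.
scale = max(0, 1 - 2.29/9.7218) = 0.7644
Step 3: prox(x) = [6.0707, 0.3417, -4.2733]
||prox(x)|| = 7.4318
Step 4: Proximal objective.
0.5*||prox-x||^2 = 2.6221
lambda*||prox|| = 17.0188
Total = 19.6409


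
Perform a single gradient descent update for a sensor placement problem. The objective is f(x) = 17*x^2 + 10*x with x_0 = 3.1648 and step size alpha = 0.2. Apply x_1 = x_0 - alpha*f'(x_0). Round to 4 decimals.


We compute the gradient at x_0 and apply the update.
f'(x) = 34*x + 10
f'(3.1648) = 34*3.1648 + 10 = 117.6032
x_1 = 3.1648 - 0.2*117.6032 = -20.3558


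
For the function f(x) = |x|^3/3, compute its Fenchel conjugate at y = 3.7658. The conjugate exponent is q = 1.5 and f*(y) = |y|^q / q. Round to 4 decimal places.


The conjugate exponent q satisfies 1/p + 1/q = 1.
p = 3, so q = 3/(3 - 1) = 1.5
|y|^q = 3.7658^1.5 = 7.3078
f*(3.7658) = 7.3078 / 1.5 = 4.8719


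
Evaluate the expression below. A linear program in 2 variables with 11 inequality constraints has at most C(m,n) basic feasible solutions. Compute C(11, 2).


Each vertex corresponds to some choice of n active constraints out of m, so the number of vertices is at most C(m, n) = m! / (n!(m-n)!).
m = 11, n = 2
Numerator: 11 * 10
Denominator: 2! = 2
C(11, 2) = 55


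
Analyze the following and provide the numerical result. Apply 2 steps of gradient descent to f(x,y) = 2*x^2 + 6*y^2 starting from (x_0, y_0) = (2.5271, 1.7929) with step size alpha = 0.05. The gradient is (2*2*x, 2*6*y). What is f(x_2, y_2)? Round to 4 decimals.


Gradient descent on f(x,y) = 2*x^2 + 6*y^2.
Starting point: (2.5271, 1.7929), alpha = 0.05
Step 1: grad_x = 2*2*2.5271 = 10.1084, grad_y = 2*6*1.7929 = 21.5148
  x_1 = 2.5271 - 0.05*10.1084 = 2.0217
  y_1 = 1.7929 - 0.05*21.5148 = 0.7172
Step 2: grad_x = 2*2*2.0217 = 8.0867, grad_y = 2*6*0.7172 = 8.6059
  x_2 = 2.0217 - 0.05*8.0867 = 1.6173
  y_2 = 0.7172 - 0.05*8.6059 = 0.2869
f(1.6173, 0.2869) = 2*1.6173^2 + 6*0.2869^2 = 5.7253


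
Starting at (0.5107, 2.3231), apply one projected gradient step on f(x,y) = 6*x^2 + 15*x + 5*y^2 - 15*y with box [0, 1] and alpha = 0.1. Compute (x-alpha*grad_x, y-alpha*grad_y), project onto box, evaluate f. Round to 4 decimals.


Step 1: Compute gradient at (0.5107, 2.3231).
grad_x = 2*6*0.5107 + 15 = 21.1284
grad_y = 2*5*2.3231 - 15 = 8.231
Step 2: Gradient step.
x_raw = 0.5107 - 0.1*21.1284 = -1.6021
y_raw = 2.3231 - 0.1*8.231 = 1.5
Step 3: Project onto [0, 1].
x_proj = clip(-1.6021) = 0.0
y_proj = clip(1.5) = 1.0
Step 4: Evaluate f.
f(0.0, 1.0) = -10.0


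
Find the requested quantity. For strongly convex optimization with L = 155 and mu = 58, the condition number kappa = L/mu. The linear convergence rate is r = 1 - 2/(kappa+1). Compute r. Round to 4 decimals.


Step 1: Compute the condition number.
kappa = L/mu = 155/58 = 2.6724
Step 2: Compute the convergence rate.
r = 1 - 2/(kappa + 1) = 1 - 2*mu/(L + mu) = (L - mu)/(L + mu) = 97/213 = 0.4554


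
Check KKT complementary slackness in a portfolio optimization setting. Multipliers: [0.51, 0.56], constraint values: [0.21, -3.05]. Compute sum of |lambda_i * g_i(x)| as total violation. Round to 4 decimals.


KKT complementary slackness check:
lambda_1 * g_1 = 0.51 * 0.21 = 0.1071
lambda_2 * g_2 = 0.56 * -3.05 = -1.708
Total violation = 0.1071 + 1.708 = 1.8151


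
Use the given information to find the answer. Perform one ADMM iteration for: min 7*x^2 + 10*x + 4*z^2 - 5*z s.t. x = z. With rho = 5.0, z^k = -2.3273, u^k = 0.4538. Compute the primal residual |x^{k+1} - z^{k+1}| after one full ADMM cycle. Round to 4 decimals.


ADMM iteration with rho = 5.0, z^k = -2.3273, u^k = 0.4538
Step 1: x-update.
Minimize 7*x^2 + 10*x + (5.0/2)*(x + 2.3273 + 0.4538)^2
FOC: (2*7 + 5.0)*x = -10 + 5.0*(-2.3273 - 0.4538)
x^{k+1} = -1.2582
Step 2: z-update.
Minimize 4*z^2 - 5*z + (5.0/2)*(-1.2582 - z + 0.4538)^2
FOC: (2*4 + 5.0)*z = 5 + 5.0*(-1.2582 + 0.4538)
z^{k+1} = 0.0752
Step 3: u-update.
u^{k+1} = 0.4538 - 1.2582 - 0.0752 = -0.8796
Step 4: Primal residual = |-1.2582 - 0.0752| = 1.3334


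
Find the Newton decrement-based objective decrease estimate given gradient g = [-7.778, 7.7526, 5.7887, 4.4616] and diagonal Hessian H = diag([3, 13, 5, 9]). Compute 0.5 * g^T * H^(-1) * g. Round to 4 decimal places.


Step 1: H is diagonal, so H^(-1) * g = [-2.5927, 0.5964, 1.1577, 0.4957].
Step 2: g^T H^(-1) g = sum_i g_i^2 / H_ii
  = (-7.778)^2/3 + (7.7526)^2/13 + (5.7887)^2/5 + (4.4616)^2/9
  = 20.1658 + 4.6233 + 6.7018 + 2.2118 = 33.7026
Step 3: Objective decrease = 0.5 * g^T H^(-1) g = 16.8513


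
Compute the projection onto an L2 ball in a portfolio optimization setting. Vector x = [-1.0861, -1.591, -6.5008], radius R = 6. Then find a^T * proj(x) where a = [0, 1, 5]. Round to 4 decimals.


Step 1: Compute ||x|| (intermediates to 6 decimals).
||x|| = sqrt((-1.0861)^2 + (-1.591)^2 + (-6.5008)^2) = 6.780213
Step 2: Project.
Since ||x|| > R, scale = R/||x|| = 6/6.780213 = 0.884928, proj(x) = scale * x
proj(x) = [-0.96112, -1.40792, -5.75274]
Step 3: Dot product.
a^T * proj(x) = 0*(-0.96112) + 1*(-1.40792) + 5*(-5.75274) = -30.1716


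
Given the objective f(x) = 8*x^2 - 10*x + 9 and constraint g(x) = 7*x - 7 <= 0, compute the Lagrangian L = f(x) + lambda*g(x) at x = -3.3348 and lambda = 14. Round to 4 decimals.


Step 1: Evaluate f(x).
f(-3.3348) = 8*(-3.3348)^2 - 10*(-3.3348) + 9 = 131.3151
Step 2: Evaluate g(x).
g(-3.3348) = 7*-3.3348 - 7 = -30.3436
Step 3: Compute Lagrangian.
L = 131.3151 + 14*-30.3436 = -293.4953


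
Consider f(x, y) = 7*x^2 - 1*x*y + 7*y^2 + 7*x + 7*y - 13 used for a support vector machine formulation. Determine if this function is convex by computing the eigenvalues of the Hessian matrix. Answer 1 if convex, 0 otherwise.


The Hessian of f(x,y) = 7*x^2 - 1*x*y + 7*y^2 + 7*x + 7*y - 13 is:
H = [[14, -1], [-1, 14]]
Trace = 14 + 14 = 28
Determinant = 14*14 - (-1)^2 = 195
Discriminant = (28)^2 - 4*195 = 4.0
Eigenvalues: lambda_1 = 13.0, lambda_2 = 15.0
The function is convex.

1


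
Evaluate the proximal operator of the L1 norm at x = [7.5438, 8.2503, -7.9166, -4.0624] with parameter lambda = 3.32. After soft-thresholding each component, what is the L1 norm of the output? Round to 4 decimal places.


Soft-thresholding with lambda = 3.32:
prox(7.5438) = sign(7.5438)*max(|7.5438| - 3.32, 0) = 4.2238
prox(8.2503) = sign(8.2503)*max(|8.2503| - 3.32, 0) = 4.9303
prox(-7.9166) = sign(-7.9166)*max(|-7.9166| - 3.32, 0) = -4.5966
prox(-4.0624) = sign(-4.0624)*max(|-4.0624| - 3.32, 0) = -0.7424
prox(x) = [4.2238, 4.9303, -4.5966, -0.7424]
||prox(x)||_1 = 4.2238 + 4.9303 + 4.5966 + 0.7424 = 14.4931
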